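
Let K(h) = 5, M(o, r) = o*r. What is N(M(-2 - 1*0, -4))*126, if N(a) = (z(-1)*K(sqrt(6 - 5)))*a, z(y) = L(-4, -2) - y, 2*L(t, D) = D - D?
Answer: 5040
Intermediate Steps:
L(t, D) = 0 (L(t, D) = (D - D)/2 = (1/2)*0 = 0)
z(y) = -y (z(y) = 0 - y = -y)
N(a) = 5*a (N(a) = (-1*(-1)*5)*a = (1*5)*a = 5*a)
N(M(-2 - 1*0, -4))*126 = (5*((-2 - 1*0)*(-4)))*126 = (5*((-2 + 0)*(-4)))*126 = (5*(-2*(-4)))*126 = (5*8)*126 = 40*126 = 5040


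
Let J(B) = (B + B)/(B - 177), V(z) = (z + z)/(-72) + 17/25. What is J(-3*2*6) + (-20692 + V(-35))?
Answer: -1322091623/63900 ≈ -20690.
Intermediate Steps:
V(z) = 17/25 - z/36 (V(z) = (2*z)*(-1/72) + 17*(1/25) = -z/36 + 17/25 = 17/25 - z/36)
J(B) = 2*B/(-177 + B) (J(B) = (2*B)/(-177 + B) = 2*B/(-177 + B))
J(-3*2*6) + (-20692 + V(-35)) = 2*(-3*2*6)/(-177 - 3*2*6) + (-20692 + (17/25 - 1/36*(-35))) = 2*(-6*6)/(-177 - 6*6) + (-20692 + (17/25 + 35/36)) = 2*(-36)/(-177 - 36) + (-20692 + 1487/900) = 2*(-36)/(-213) - 18621313/900 = 2*(-36)*(-1/213) - 18621313/900 = 24/71 - 18621313/900 = -1322091623/63900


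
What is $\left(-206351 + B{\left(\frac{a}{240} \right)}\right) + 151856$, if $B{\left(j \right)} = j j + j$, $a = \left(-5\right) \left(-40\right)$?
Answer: $- \frac{1961765}{36} \approx -54494.0$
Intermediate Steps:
$a = 200$
$B{\left(j \right)} = j + j^{2}$ ($B{\left(j \right)} = j^{2} + j = j + j^{2}$)
$\left(-206351 + B{\left(\frac{a}{240} \right)}\right) + 151856 = \left(-206351 + \frac{200}{240} \left(1 + \frac{200}{240}\right)\right) + 151856 = \left(-206351 + 200 \cdot \frac{1}{240} \left(1 + 200 \cdot \frac{1}{240}\right)\right) + 151856 = \left(-206351 + \frac{5 \left(1 + \frac{5}{6}\right)}{6}\right) + 151856 = \left(-206351 + \frac{5}{6} \cdot \frac{11}{6}\right) + 151856 = \left(-206351 + \frac{55}{36}\right) + 151856 = - \frac{7428581}{36} + 151856 = - \frac{1961765}{36}$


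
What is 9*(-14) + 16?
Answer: -110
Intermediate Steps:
9*(-14) + 16 = -126 + 16 = -110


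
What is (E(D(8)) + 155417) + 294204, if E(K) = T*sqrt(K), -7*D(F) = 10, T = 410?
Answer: 449621 + 410*I*sqrt(70)/7 ≈ 4.4962e+5 + 490.04*I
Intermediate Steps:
D(F) = -10/7 (D(F) = -1/7*10 = -10/7)
E(K) = 410*sqrt(K)
(E(D(8)) + 155417) + 294204 = (410*sqrt(-10/7) + 155417) + 294204 = (410*(I*sqrt(70)/7) + 155417) + 294204 = (410*I*sqrt(70)/7 + 155417) + 294204 = (155417 + 410*I*sqrt(70)/7) + 294204 = 449621 + 410*I*sqrt(70)/7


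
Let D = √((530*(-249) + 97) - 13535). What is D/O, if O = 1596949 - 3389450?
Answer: -32*I*√142/1792501 ≈ -0.00021273*I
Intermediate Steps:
D = 32*I*√142 (D = √((-131970 + 97) - 13535) = √(-131873 - 13535) = √(-145408) = 32*I*√142 ≈ 381.32*I)
O = -1792501
D/O = (32*I*√142)/(-1792501) = (32*I*√142)*(-1/1792501) = -32*I*√142/1792501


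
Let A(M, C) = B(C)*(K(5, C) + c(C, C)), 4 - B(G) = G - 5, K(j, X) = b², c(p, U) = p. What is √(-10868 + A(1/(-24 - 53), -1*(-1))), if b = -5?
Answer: 2*I*√2665 ≈ 103.25*I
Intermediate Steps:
K(j, X) = 25 (K(j, X) = (-5)² = 25)
B(G) = 9 - G (B(G) = 4 - (G - 5) = 4 - (-5 + G) = 4 + (5 - G) = 9 - G)
A(M, C) = (9 - C)*(25 + C)
√(-10868 + A(1/(-24 - 53), -1*(-1))) = √(-10868 - (-9 - 1*(-1))*(25 - 1*(-1))) = √(-10868 - (-9 + 1)*(25 + 1)) = √(-10868 - 1*(-8)*26) = √(-10868 + 208) = √(-10660) = 2*I*√2665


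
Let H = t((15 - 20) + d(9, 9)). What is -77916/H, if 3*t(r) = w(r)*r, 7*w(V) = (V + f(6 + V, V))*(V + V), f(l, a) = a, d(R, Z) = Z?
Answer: -409059/64 ≈ -6391.5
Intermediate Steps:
w(V) = 4*V**2/7 (w(V) = ((V + V)*(V + V))/7 = ((2*V)*(2*V))/7 = (4*V**2)/7 = 4*V**2/7)
t(r) = 4*r**3/21 (t(r) = ((4*r**2/7)*r)/3 = (4*r**3/7)/3 = 4*r**3/21)
H = 256/21 (H = 4*((15 - 20) + 9)**3/21 = 4*(-5 + 9)**3/21 = (4/21)*4**3 = (4/21)*64 = 256/21 ≈ 12.190)
-77916/H = -77916/256/21 = -77916*21/256 = -409059/64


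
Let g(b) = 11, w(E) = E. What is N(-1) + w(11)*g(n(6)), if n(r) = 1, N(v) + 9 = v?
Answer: 111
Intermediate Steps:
N(v) = -9 + v
N(-1) + w(11)*g(n(6)) = (-9 - 1) + 11*11 = -10 + 121 = 111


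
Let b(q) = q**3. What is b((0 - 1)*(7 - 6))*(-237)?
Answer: 237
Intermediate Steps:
b((0 - 1)*(7 - 6))*(-237) = ((0 - 1)*(7 - 6))**3*(-237) = (-1*1)**3*(-237) = (-1)**3*(-237) = -1*(-237) = 237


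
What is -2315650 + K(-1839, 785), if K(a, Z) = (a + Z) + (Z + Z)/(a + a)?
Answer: -4260419441/1839 ≈ -2.3167e+6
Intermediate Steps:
K(a, Z) = Z + a + Z/a (K(a, Z) = (Z + a) + (2*Z)/((2*a)) = (Z + a) + (2*Z)*(1/(2*a)) = (Z + a) + Z/a = Z + a + Z/a)
-2315650 + K(-1839, 785) = -2315650 + (785 - 1839 + 785/(-1839)) = -2315650 + (785 - 1839 + 785*(-1/1839)) = -2315650 + (785 - 1839 - 785/1839) = -2315650 - 1939091/1839 = -4260419441/1839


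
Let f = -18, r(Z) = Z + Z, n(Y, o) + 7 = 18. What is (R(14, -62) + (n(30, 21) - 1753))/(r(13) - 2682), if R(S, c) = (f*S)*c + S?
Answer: -1737/332 ≈ -5.2319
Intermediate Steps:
n(Y, o) = 11 (n(Y, o) = -7 + 18 = 11)
r(Z) = 2*Z
R(S, c) = S - 18*S*c (R(S, c) = (-18*S)*c + S = -18*S*c + S = S - 18*S*c)
(R(14, -62) + (n(30, 21) - 1753))/(r(13) - 2682) = (14*(1 - 18*(-62)) + (11 - 1753))/(2*13 - 2682) = (14*(1 + 1116) - 1742)/(26 - 2682) = (14*1117 - 1742)/(-2656) = (15638 - 1742)*(-1/2656) = 13896*(-1/2656) = -1737/332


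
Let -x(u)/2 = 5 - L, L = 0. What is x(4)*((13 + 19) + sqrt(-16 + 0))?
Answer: -320 - 40*I ≈ -320.0 - 40.0*I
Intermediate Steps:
x(u) = -10 (x(u) = -2*(5 - 1*0) = -2*(5 + 0) = -2*5 = -10)
x(4)*((13 + 19) + sqrt(-16 + 0)) = -10*((13 + 19) + sqrt(-16 + 0)) = -10*(32 + sqrt(-16)) = -10*(32 + 4*I) = -320 - 40*I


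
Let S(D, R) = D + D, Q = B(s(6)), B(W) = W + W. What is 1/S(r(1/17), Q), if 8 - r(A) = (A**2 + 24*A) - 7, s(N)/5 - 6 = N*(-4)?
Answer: 289/7852 ≈ 0.036806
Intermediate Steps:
s(N) = 30 - 20*N (s(N) = 30 + 5*(N*(-4)) = 30 + 5*(-4*N) = 30 - 20*N)
B(W) = 2*W
Q = -180 (Q = 2*(30 - 20*6) = 2*(30 - 120) = 2*(-90) = -180)
r(A) = 15 - A**2 - 24*A (r(A) = 8 - ((A**2 + 24*A) - 7) = 8 - (-7 + A**2 + 24*A) = 8 + (7 - A**2 - 24*A) = 15 - A**2 - 24*A)
S(D, R) = 2*D
1/S(r(1/17), Q) = 1/(2*(15 - (1/17)**2 - 24/17)) = 1/(2*(15 - (1/17)**2 - 24*1/17)) = 1/(2*(15 - 1*1/289 - 24/17)) = 1/(2*(15 - 1/289 - 24/17)) = 1/(2*(3926/289)) = 1/(7852/289) = 289/7852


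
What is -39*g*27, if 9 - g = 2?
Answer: -7371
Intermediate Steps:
g = 7 (g = 9 - 1*2 = 9 - 2 = 7)
-39*g*27 = -39*7*27 = -273*27 = -7371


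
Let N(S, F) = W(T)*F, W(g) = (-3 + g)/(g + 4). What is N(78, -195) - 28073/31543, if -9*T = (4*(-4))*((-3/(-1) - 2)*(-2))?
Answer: 362789923/126172 ≈ 2875.4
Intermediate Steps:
T = -32/9 (T = -4*(-4)*(-3/(-1) - 2)*(-2)/9 = -(-16)*(-3*(-1) - 2)*(-2)/9 = -(-16)*(3 - 2)*(-2)/9 = -(-16)*1*(-2)/9 = -(-16)*(-2)/9 = -1/9*32 = -32/9 ≈ -3.5556)
W(g) = (-3 + g)/(4 + g)
N(S, F) = -59*F/4 (N(S, F) = ((-3 - 32/9)/(4 - 32/9))*F = (-59/9/(4/9))*F = ((9/4)*(-59/9))*F = -59*F/4)
N(78, -195) - 28073/31543 = -59/4*(-195) - 28073/31543 = 11505/4 - 28073/31543 = 362789923/126172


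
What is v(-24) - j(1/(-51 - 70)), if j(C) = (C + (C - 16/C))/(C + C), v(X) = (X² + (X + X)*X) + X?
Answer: 118831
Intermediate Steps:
v(X) = X + 3*X² (v(X) = (X² + (2*X)*X) + X = (X² + 2*X²) + X = 3*X² + X = X + 3*X²)
j(C) = (-16/C + 2*C)/(2*C) (j(C) = (-16/C + 2*C)/((2*C)) = (-16/C + 2*C)*(1/(2*C)) = (-16/C + 2*C)/(2*C))
v(-24) - j(1/(-51 - 70)) = -24*(1 + 3*(-24)) - (1 - 8*(-51 - 70)²) = -24*(1 - 72) - (1 - 8/(1/(-121))²) = -24*(-71) - (1 - 8/(-1/121)²) = 1704 - (1 - 8*14641) = 1704 - (1 - 117128) = 1704 - 1*(-117127) = 1704 + 117127 = 118831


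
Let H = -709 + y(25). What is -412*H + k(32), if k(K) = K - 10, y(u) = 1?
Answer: 291718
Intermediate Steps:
k(K) = -10 + K
H = -708 (H = -709 + 1 = -708)
-412*H + k(32) = -412*(-708) + (-10 + 32) = 291696 + 22 = 291718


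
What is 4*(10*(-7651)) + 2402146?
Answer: 2096106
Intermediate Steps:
4*(10*(-7651)) + 2402146 = 4*(-76510) + 2402146 = -306040 + 2402146 = 2096106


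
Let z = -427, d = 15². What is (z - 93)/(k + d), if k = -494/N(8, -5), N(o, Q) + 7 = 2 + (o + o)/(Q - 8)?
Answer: -42120/24647 ≈ -1.7089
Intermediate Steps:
d = 225
N(o, Q) = -5 + 2*o/(-8 + Q) (N(o, Q) = -7 + (2 + (o + o)/(Q - 8)) = -7 + (2 + (2*o)/(-8 + Q)) = -7 + (2 + 2*o/(-8 + Q)) = -5 + 2*o/(-8 + Q))
k = 6422/81 (k = -494*(-8 - 5)/(40 - 5*(-5) + 2*8) = -494*(-13/(40 + 25 + 16)) = -494/((-1/13*81)) = -494/(-81/13) = -494*(-13/81) = 6422/81 ≈ 79.284)
(z - 93)/(k + d) = (-427 - 93)/(6422/81 + 225) = -520/24647/81 = -520*81/24647 = -42120/24647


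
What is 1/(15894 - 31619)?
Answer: -1/15725 ≈ -6.3593e-5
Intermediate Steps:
1/(15894 - 31619) = 1/(-15725) = -1/15725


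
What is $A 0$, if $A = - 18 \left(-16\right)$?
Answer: $0$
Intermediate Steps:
$A = 288$ ($A = \left(-1\right) \left(-288\right) = 288$)
$A 0 = 288 \cdot 0 = 0$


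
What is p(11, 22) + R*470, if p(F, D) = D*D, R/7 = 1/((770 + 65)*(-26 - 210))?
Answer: 9537375/19706 ≈ 483.98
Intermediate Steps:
R = -7/197060 (R = 7/(((770 + 65)*(-26 - 210))) = 7/((835*(-236))) = 7/(-197060) = 7*(-1/197060) = -7/197060 ≈ -3.5522e-5)
p(F, D) = D²
p(11, 22) + R*470 = 22² - 7/197060*470 = 484 - 329/19706 = 9537375/19706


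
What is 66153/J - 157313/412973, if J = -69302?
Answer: -38221508395/28619854846 ≈ -1.3355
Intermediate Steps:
66153/J - 157313/412973 = 66153/(-69302) - 157313/412973 = 66153*(-1/69302) - 157313*1/412973 = -66153/69302 - 157313/412973 = -38221508395/28619854846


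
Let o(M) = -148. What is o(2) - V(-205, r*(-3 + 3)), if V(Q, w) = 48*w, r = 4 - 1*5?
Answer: -148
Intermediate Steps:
r = -1 (r = 4 - 5 = -1)
o(2) - V(-205, r*(-3 + 3)) = -148 - 48*(-(-3 + 3)) = -148 - 48*(-1*0) = -148 - 48*0 = -148 - 1*0 = -148 + 0 = -148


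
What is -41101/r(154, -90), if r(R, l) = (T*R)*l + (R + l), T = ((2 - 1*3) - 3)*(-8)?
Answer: 41101/443456 ≈ 0.092683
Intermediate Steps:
T = 32 (T = ((2 - 3) - 3)*(-8) = (-1 - 3)*(-8) = -4*(-8) = 32)
r(R, l) = R + l + 32*R*l (r(R, l) = (32*R)*l + (R + l) = 32*R*l + (R + l) = R + l + 32*R*l)
-41101/r(154, -90) = -41101/(154 - 90 + 32*154*(-90)) = -41101/(154 - 90 - 443520) = -41101/(-443456) = -41101*(-1/443456) = 41101/443456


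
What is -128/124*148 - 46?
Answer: -6162/31 ≈ -198.77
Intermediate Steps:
-128/124*148 - 46 = -128*1/124*148 - 46 = -32/31*148 - 46 = -4736/31 - 46 = -6162/31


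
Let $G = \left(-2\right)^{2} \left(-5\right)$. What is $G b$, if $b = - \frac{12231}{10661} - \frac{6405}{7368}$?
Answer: $\frac{264002855}{6545854} \approx 40.331$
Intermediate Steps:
$G = -20$ ($G = 4 \left(-5\right) = -20$)
$b = - \frac{52800571}{26183416}$ ($b = \left(-12231\right) \frac{1}{10661} - \frac{2135}{2456} = - \frac{12231}{10661} - \frac{2135}{2456} = - \frac{52800571}{26183416} \approx -2.0166$)
$G b = \left(-20\right) \left(- \frac{52800571}{26183416}\right) = \frac{264002855}{6545854}$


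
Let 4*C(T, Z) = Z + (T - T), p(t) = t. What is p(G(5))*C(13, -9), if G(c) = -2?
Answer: 9/2 ≈ 4.5000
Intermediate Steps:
C(T, Z) = Z/4 (C(T, Z) = (Z + (T - T))/4 = (Z + 0)/4 = Z/4)
p(G(5))*C(13, -9) = -(-9)/2 = -2*(-9/4) = 9/2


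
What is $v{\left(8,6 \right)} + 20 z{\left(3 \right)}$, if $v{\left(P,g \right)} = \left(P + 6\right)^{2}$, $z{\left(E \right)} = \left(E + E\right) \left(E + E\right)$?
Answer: $916$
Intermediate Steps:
$z{\left(E \right)} = 4 E^{2}$ ($z{\left(E \right)} = 2 E 2 E = 4 E^{2}$)
$v{\left(P,g \right)} = \left(6 + P\right)^{2}$
$v{\left(8,6 \right)} + 20 z{\left(3 \right)} = \left(6 + 8\right)^{2} + 20 \cdot 4 \cdot 3^{2} = 14^{2} + 20 \cdot 4 \cdot 9 = 196 + 20 \cdot 36 = 196 + 720 = 916$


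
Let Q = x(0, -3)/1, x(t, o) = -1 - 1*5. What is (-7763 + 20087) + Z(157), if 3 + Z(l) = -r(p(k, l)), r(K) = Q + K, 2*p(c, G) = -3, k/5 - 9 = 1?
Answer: 24657/2 ≈ 12329.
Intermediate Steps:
k = 50 (k = 45 + 5*1 = 45 + 5 = 50)
p(c, G) = -3/2 (p(c, G) = (½)*(-3) = -3/2)
x(t, o) = -6 (x(t, o) = -1 - 5 = -6)
Q = -6 (Q = -6/1 = -6*1 = -6)
r(K) = -6 + K
Z(l) = 9/2 (Z(l) = -3 - (-6 - 3/2) = -3 - 1*(-15/2) = -3 + 15/2 = 9/2)
(-7763 + 20087) + Z(157) = (-7763 + 20087) + 9/2 = 12324 + 9/2 = 24657/2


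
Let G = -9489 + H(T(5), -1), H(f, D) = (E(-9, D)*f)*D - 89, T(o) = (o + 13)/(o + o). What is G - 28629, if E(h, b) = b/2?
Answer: -382061/10 ≈ -38206.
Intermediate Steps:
E(h, b) = b/2 (E(h, b) = b*(½) = b/2)
T(o) = (13 + o)/(2*o) (T(o) = (13 + o)/((2*o)) = (13 + o)*(1/(2*o)) = (13 + o)/(2*o))
H(f, D) = -89 + f*D²/2 (H(f, D) = ((D/2)*f)*D - 89 = (D*f/2)*D - 89 = f*D²/2 - 89 = -89 + f*D²/2)
G = -95771/10 (G = -9489 + (-89 + (½)*((½)*(13 + 5)/5)*(-1)²) = -9489 + (-89 + (½)*((½)*(⅕)*18)*1) = -9489 + (-89 + (½)*(9/5)*1) = -9489 + (-89 + 9/10) = -9489 - 881/10 = -95771/10 ≈ -9577.1)
G - 28629 = -95771/10 - 28629 = -382061/10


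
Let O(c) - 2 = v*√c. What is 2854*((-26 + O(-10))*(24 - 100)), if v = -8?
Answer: 5205696 + 1735232*I*√10 ≈ 5.2057e+6 + 5.4873e+6*I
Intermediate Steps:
O(c) = 2 - 8*√c
2854*((-26 + O(-10))*(24 - 100)) = 2854*((-26 + (2 - 8*I*√10))*(24 - 100)) = 2854*((-26 + (2 - 8*I*√10))*(-76)) = 2854*((-24 - 8*I*√10)*(-76)) = 2854*(1824 + 608*I*√10) = 5205696 + 1735232*I*√10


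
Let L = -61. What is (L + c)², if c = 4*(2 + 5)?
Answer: 1089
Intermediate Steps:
c = 28 (c = 4*7 = 28)
(L + c)² = (-61 + 28)² = (-33)² = 1089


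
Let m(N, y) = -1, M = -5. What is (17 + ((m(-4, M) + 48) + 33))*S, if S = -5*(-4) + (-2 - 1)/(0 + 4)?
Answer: 7469/4 ≈ 1867.3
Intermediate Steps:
S = 77/4 (S = 20 - 3/4 = 77/4 ≈ 19.250)
(17 + ((m(-4, M) + 48) + 33))*S = (17 + ((-1 + 48) + 33))*(77/4) = (17 + (47 + 33))*(77/4) = (17 + 80)*(77/4) = 97*(77/4) = 7469/4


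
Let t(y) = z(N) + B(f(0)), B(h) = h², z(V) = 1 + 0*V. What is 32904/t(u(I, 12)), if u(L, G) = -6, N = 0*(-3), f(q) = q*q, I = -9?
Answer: 32904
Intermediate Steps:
f(q) = q²
N = 0
z(V) = 1 (z(V) = 1 + 0 = 1)
t(y) = 1 (t(y) = 1 + (0²)² = 1 + 0² = 1 + 0 = 1)
32904/t(u(I, 12)) = 32904/1 = 32904*1 = 32904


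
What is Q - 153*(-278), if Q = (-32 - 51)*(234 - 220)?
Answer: 41372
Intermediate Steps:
Q = -1162 (Q = -83*14 = -1162)
Q - 153*(-278) = -1162 - 153*(-278) = -1162 + 42534 = 41372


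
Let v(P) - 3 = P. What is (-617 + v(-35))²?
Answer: 421201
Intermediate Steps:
v(P) = 3 + P
(-617 + v(-35))² = (-617 + (3 - 35))² = (-617 - 32)² = (-649)² = 421201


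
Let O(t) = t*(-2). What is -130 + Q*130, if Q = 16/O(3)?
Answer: -1430/3 ≈ -476.67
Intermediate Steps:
O(t) = -2*t
Q = -8/3 (Q = 16/((-2*3)) = 16/(-6) = 16*(-⅙) = -8/3 ≈ -2.6667)
-130 + Q*130 = -130 - 8/3*130 = -130 - 1040/3 = -1430/3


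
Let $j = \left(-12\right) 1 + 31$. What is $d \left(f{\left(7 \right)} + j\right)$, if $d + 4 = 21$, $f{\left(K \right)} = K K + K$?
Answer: $1275$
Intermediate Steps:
$j = 19$ ($j = -12 + 31 = 19$)
$f{\left(K \right)} = K + K^{2}$ ($f{\left(K \right)} = K^{2} + K = K + K^{2}$)
$d = 17$ ($d = -4 + 21 = 17$)
$d \left(f{\left(7 \right)} + j\right) = 17 \left(7 \left(1 + 7\right) + 19\right) = 17 \left(7 \cdot 8 + 19\right) = 17 \left(56 + 19\right) = 17 \cdot 75 = 1275$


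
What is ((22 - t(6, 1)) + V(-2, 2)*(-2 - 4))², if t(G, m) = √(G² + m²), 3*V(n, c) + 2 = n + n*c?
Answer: (38 - √37)² ≈ 1018.7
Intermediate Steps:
V(n, c) = -⅔ + n/3 + c*n/3 (V(n, c) = -⅔ + (n + n*c)/3 = -⅔ + (n + c*n)/3 = -⅔ + (n/3 + c*n/3) = -⅔ + n/3 + c*n/3)
((22 - t(6, 1)) + V(-2, 2)*(-2 - 4))² = ((22 - √(6² + 1²)) + (-⅔ + (⅓)*(-2) + (⅓)*2*(-2))*(-2 - 4))² = ((22 - √(36 + 1)) + (-⅔ - ⅔ - 4/3)*(-6))² = ((22 - √37) - 8/3*(-6))² = ((22 - √37) + 16)² = (38 - √37)²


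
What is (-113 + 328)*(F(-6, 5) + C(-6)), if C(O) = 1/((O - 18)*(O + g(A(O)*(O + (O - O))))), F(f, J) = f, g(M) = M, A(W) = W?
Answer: -185803/144 ≈ -1290.3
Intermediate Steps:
C(O) = 1/((-18 + O)*(O + O²)) (C(O) = 1/((O - 18)*(O + O*(O + (O - O)))) = 1/((-18 + O)*(O + O*(O + 0))) = 1/((-18 + O)*(O + O*O)) = 1/((-18 + O)*(O + O²)))
(-113 + 328)*(F(-6, 5) + C(-6)) = (-113 + 328)*(-6 + 1/((-6)*(-18 + (-6)² - 17*(-6)))) = 215*(-6 - 1/(6*(-18 + 36 + 102))) = 215*(-6 - ⅙/120) = 215*(-6 - ⅙*1/120) = 215*(-6 - 1/720) = 215*(-4321/720) = -185803/144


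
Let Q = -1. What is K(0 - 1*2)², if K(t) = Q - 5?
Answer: 36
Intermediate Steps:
K(t) = -6 (K(t) = -1 - 5 = -6)
K(0 - 1*2)² = (-6)² = 36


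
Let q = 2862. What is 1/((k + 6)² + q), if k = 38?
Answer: 1/4798 ≈ 0.00020842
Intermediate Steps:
1/((k + 6)² + q) = 1/((38 + 6)² + 2862) = 1/(44² + 2862) = 1/(1936 + 2862) = 1/4798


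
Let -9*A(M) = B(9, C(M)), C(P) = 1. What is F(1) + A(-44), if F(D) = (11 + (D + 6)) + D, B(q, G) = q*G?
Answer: 18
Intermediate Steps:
B(q, G) = G*q
A(M) = -1 (A(M) = -9/9 = -⅑*9 = -1)
F(D) = 17 + 2*D (F(D) = (11 + (6 + D)) + D = (17 + D) + D = 17 + 2*D)
F(1) + A(-44) = (17 + 2*1) - 1 = (17 + 2) - 1 = 19 - 1 = 18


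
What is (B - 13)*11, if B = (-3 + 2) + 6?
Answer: -88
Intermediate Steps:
B = 5 (B = -1 + 6 = 5)
(B - 13)*11 = (5 - 13)*11 = -8*11 = -88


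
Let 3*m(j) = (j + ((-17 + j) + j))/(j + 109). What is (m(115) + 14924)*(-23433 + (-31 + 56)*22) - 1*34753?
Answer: -4098621769/12 ≈ -3.4155e+8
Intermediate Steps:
m(j) = (-17 + 3*j)/(3*(109 + j)) (m(j) = ((j + ((-17 + j) + j))/(j + 109))/3 = ((j + (-17 + 2*j))/(109 + j))/3 = ((-17 + 3*j)/(109 + j))/3 = (-17 + 3*j)/(3*(109 + j)))
(m(115) + 14924)*(-23433 + (-31 + 56)*22) - 1*34753 = ((-17/3 + 115)/(109 + 115) + 14924)*(-23433 + (-31 + 56)*22) - 1*34753 = ((328/3)/224 + 14924)*(-23433 + 25*22) - 34753 = ((1/224)*(328/3) + 14924)*(-23433 + 550) - 34753 = (41/84 + 14924)*(-22883) - 34753 = (1253657/84)*(-22883) - 34753 = -4098204733/12 - 34753 = -4098621769/12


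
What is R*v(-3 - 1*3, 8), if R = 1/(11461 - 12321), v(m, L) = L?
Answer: -2/215 ≈ -0.0093023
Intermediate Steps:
R = -1/860 (R = 1/(-860) = -1/860 ≈ -0.0011628)
R*v(-3 - 1*3, 8) = -1/860*8 = -2/215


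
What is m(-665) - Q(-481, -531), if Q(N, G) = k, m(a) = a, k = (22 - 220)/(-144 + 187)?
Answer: -28397/43 ≈ -660.40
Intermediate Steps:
k = -198/43 ≈ -4.6047
Q(N, G) = -198/43
m(-665) - Q(-481, -531) = -665 - 1*(-198/43) = -665 + 198/43 = -28397/43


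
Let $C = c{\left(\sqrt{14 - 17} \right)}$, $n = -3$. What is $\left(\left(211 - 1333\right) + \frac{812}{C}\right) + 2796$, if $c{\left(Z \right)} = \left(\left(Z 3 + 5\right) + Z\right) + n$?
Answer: $\frac{4 \left(- 520 i + 837 \sqrt{3}\right)}{- i + 2 \sqrt{3}} \approx 1705.2 - 108.19 i$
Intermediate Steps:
$c{\left(Z \right)} = 2 + 4 Z$ ($c{\left(Z \right)} = \left(\left(Z 3 + 5\right) + Z\right) - 3 = \left(\left(3 Z + 5\right) + Z\right) - 3 = \left(\left(5 + 3 Z\right) + Z\right) - 3 = \left(5 + 4 Z\right) - 3 = 2 + 4 Z$)
$C = 2 + 4 i \sqrt{3}$ ($C = 2 + 4 \sqrt{14 - 17} = 2 + 4 \sqrt{-3} = 2 + 4 i \sqrt{3} \approx 2.0 + 6.9282 i$)
$\left(\left(211 - 1333\right) + \frac{812}{C}\right) + 2796 = \left(\left(211 - 1333\right) + \frac{812}{2 + 4 i \sqrt{3}}\right) + 2796 = \left(-1122 + \frac{812}{2 + 4 i \sqrt{3}}\right) + 2796 = 1674 + \frac{812}{2 + 4 i \sqrt{3}}$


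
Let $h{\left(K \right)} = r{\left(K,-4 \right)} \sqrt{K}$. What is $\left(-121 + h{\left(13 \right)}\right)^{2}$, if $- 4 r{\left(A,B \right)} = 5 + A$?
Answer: $\frac{59617}{4} + 1089 \sqrt{13} \approx 18831.0$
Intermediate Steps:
$r{\left(A,B \right)} = - \frac{5}{4} - \frac{A}{4}$ ($r{\left(A,B \right)} = - \frac{5 + A}{4} = - \frac{5}{4} - \frac{A}{4}$)
$h{\left(K \right)} = \sqrt{K} \left(- \frac{5}{4} - \frac{K}{4}\right)$ ($h{\left(K \right)} = \left(- \frac{5}{4} - \frac{K}{4}\right) \sqrt{K} = \sqrt{K} \left(- \frac{5}{4} - \frac{K}{4}\right)$)
$\left(-121 + h{\left(13 \right)}\right)^{2} = \left(-121 + \frac{\sqrt{13} \left(-5 - 13\right)}{4}\right)^{2} = \left(-121 + \frac{1}{4} \sqrt{13} \left(-18\right)\right)^{2} = \left(-121 - \frac{9 \sqrt{13}}{2}\right)^{2}$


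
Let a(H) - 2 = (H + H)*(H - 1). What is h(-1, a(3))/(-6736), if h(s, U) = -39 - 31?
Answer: 35/3368 ≈ 0.010392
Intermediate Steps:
a(H) = 2 + 2*H*(-1 + H) (a(H) = 2 + (H + H)*(H - 1) = 2 + (2*H)*(-1 + H) = 2 + 2*H*(-1 + H))
h(s, U) = -70
h(-1, a(3))/(-6736) = -70/(-6736) = -70*(-1/6736) = 35/3368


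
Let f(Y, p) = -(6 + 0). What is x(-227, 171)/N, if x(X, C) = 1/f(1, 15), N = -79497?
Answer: 1/476982 ≈ 2.0965e-6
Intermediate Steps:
f(Y, p) = -6 (f(Y, p) = -1*6 = -6)
x(X, C) = -⅙ (x(X, C) = 1/(-6) = -⅙)
x(-227, 171)/N = -⅙/(-79497) = -⅙*(-1/79497) = 1/476982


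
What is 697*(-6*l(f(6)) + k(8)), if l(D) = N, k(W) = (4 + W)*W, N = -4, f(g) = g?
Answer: 83640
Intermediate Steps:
k(W) = W*(4 + W)
l(D) = -4
697*(-6*l(f(6)) + k(8)) = 697*(-6*(-4) + 8*(4 + 8)) = 697*(24 + 8*12) = 697*(24 + 96) = 697*120 = 83640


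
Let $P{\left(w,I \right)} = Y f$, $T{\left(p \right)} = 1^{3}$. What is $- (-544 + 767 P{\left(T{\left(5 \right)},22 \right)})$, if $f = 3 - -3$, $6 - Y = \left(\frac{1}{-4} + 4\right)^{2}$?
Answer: $\frac{301181}{8} \approx 37648.0$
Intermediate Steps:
$Y = - \frac{129}{16}$ ($Y = 6 - \left(\frac{1}{-4} + 4\right)^{2} = 6 - \left(- \frac{1}{4} + 4\right)^{2} = 6 - \left(\frac{15}{4}\right)^{2} = 6 - \frac{225}{16} = - \frac{129}{16} \approx -8.0625$)
$f = 6$ ($f = 3 + 3 = 6$)
$T{\left(p \right)} = 1$
$P{\left(w,I \right)} = - \frac{387}{8}$ ($P{\left(w,I \right)} = \left(- \frac{129}{16}\right) 6 = - \frac{387}{8}$)
$- (-544 + 767 P{\left(T{\left(5 \right)},22 \right)}) = - (-544 + 767 \left(- \frac{387}{8}\right)) = - (-544 - \frac{296829}{8}) = \left(-1\right) \left(- \frac{301181}{8}\right) = \frac{301181}{8}$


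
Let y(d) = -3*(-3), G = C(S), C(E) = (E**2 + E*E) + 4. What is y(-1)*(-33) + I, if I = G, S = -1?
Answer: -291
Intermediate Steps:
C(E) = 4 + 2*E**2 (C(E) = (E**2 + E**2) + 4 = 2*E**2 + 4 = 4 + 2*E**2)
G = 6 (G = 4 + 2*(-1)**2 = 4 + 2*1 = 4 + 2 = 6)
I = 6
y(d) = 9
y(-1)*(-33) + I = 9*(-33) + 6 = -297 + 6 = -291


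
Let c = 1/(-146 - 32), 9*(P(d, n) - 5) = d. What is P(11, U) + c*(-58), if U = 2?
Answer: 5245/801 ≈ 6.5481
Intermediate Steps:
P(d, n) = 5 + d/9
c = -1/178 (c = 1/(-178) = -1/178 ≈ -0.0056180)
P(11, U) + c*(-58) = (5 + (⅑)*11) - 1/178*(-58) = (5 + 11/9) + 29/89 = 56/9 + 29/89 = 5245/801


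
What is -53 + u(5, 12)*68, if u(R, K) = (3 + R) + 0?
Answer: 491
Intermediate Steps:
u(R, K) = 3 + R
-53 + u(5, 12)*68 = -53 + (3 + 5)*68 = -53 + 8*68 = -53 + 544 = 491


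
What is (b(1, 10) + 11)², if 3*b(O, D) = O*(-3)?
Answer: 100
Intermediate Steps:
b(O, D) = -O (b(O, D) = (O*(-3))/3 = (-3*O)/3 = -O)
(b(1, 10) + 11)² = (-1*1 + 11)² = (-1 + 11)² = 10² = 100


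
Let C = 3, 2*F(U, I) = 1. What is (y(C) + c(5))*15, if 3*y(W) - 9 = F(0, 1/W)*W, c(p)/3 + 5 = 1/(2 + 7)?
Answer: -335/2 ≈ -167.50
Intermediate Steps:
F(U, I) = ½ (F(U, I) = (½)*1 = ½)
c(p) = -44/3 (c(p) = -15 + 3/(2 + 7) = -15 + 3/9 = -15 + 3*(⅑) = -15 + ⅓ = -44/3)
y(W) = 3 + W/6 (y(W) = 3 + (W/2)/3 = 3 + W/6)
(y(C) + c(5))*15 = ((3 + (⅙)*3) - 44/3)*15 = ((3 + ½) - 44/3)*15 = (7/2 - 44/3)*15 = -67/6*15 = -335/2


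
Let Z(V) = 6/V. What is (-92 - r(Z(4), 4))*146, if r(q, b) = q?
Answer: -13651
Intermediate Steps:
(-92 - r(Z(4), 4))*146 = (-92 - 6/4)*146 = (-92 - 1*3/2)*146 = (-92 - 3/2)*146 = -187/2*146 = -13651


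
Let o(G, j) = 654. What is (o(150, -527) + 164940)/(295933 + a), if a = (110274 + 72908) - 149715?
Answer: 27599/54900 ≈ 0.50271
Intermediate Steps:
a = 33467 (a = 183182 - 149715 = 33467)
(o(150, -527) + 164940)/(295933 + a) = (654 + 164940)/(295933 + 33467) = 165594/329400 = 165594*(1/329400) = 27599/54900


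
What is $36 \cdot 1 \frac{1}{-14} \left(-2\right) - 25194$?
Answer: $- \frac{176322}{7} \approx -25189.0$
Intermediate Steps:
$36 \cdot 1 \frac{1}{-14} \left(-2\right) - 25194 = 36 \cdot 1 \left(- \frac{1}{14}\right) \left(-2\right) - 25194 = 36 \left(- \frac{1}{14}\right) \left(-2\right) - 25194 = \left(- \frac{18}{7}\right) \left(-2\right) - 25194 = \frac{36}{7} - 25194 = - \frac{176322}{7}$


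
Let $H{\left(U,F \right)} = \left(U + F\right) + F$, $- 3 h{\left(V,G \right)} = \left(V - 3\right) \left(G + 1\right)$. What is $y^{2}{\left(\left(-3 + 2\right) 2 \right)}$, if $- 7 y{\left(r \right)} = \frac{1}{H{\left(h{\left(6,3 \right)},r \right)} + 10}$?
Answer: $\frac{1}{196} \approx 0.005102$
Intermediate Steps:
$h{\left(V,G \right)} = - \frac{\left(1 + G\right) \left(-3 + V\right)}{3}$ ($h{\left(V,G \right)} = - \frac{\left(V - 3\right) \left(G + 1\right)}{3} = - \frac{\left(-3 + V\right) \left(1 + G\right)}{3} = - \frac{\left(1 + G\right) \left(-3 + V\right)}{3}$)
$H{\left(U,F \right)} = U + 2 F$ ($H{\left(U,F \right)} = \left(F + U\right) + F = U + 2 F$)
$y{\left(r \right)} = - \frac{1}{7 \left(6 + 2 r\right)}$ ($y{\left(r \right)} = - \frac{1}{7 \left(\left(\left(1 + 3 - 2 - 1 \cdot 6\right) + 2 r\right) + 10\right)} = - \frac{1}{7 \left(\left(\left(1 + 3 - 2 - 6\right) + 2 r\right) + 10\right)} = - \frac{1}{7 \left(\left(-4 + 2 r\right) + 10\right)} = - \frac{1}{7 \left(6 + 2 r\right)}$)
$y^{2}{\left(\left(-3 + 2\right) 2 \right)} = \left(- \frac{1}{42 + 14 \left(-3 + 2\right) 2}\right)^{2} = \left(- \frac{1}{42 + 14 \left(\left(-1\right) 2\right)}\right)^{2} = \left(- \frac{1}{42 + 14 \left(-2\right)}\right)^{2} = \left(- \frac{1}{42 - 28}\right)^{2} = \left(- \frac{1}{14}\right)^{2} = \frac{1}{196}$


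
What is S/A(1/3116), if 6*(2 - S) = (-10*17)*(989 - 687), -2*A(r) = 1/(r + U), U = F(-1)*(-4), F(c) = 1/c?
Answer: -53341890/779 ≈ -68475.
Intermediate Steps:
U = 4 (U = -4/(-1) = -1*(-4) = 4)
A(r) = -1/(2*(4 + r)) (A(r) = -1/(2*(r + 4)) = -1/(2*(4 + r)))
S = 25676/3 (S = 2 - (-10*17)*(989 - 687)/6 = 2 - (-85)*302/3 = 2 - 1/6*(-51340) = 2 + 25670/3 = 25676/3 ≈ 8558.7)
S/A(1/3116) = 25676/(3*((-1/(8 + 2/3116)))) = 25676/(3*((-1/(8 + 2*(1/3116))))) = 25676/(3*((-1/(8 + 1/1558)))) = 25676/(3*((-1/12465/1558))) = 25676/(3*((-1*1558/12465))) = 25676/(3*(-1558/12465)) = (25676/3)*(-12465/1558) = -53341890/779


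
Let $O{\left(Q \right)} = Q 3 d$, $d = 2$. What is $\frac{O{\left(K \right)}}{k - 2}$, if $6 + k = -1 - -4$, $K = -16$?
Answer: $\frac{96}{5} \approx 19.2$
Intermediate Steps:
$k = -3$ ($k = -6 - -3 = -6 + \left(-1 + 4\right) = -6 + 3 = -3$)
$O{\left(Q \right)} = 6 Q$ ($O{\left(Q \right)} = Q 3 \cdot 2 = 3 Q 2 = 6 Q$)
$\frac{O{\left(K \right)}}{k - 2} = \frac{6 \left(-16\right)}{-3 - 2} = \frac{1}{-5} \left(-96\right) = \left(- \frac{1}{5}\right) \left(-96\right) = \frac{96}{5}$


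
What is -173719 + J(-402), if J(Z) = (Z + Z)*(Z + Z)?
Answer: 472697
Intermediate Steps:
J(Z) = 4*Z**2 (J(Z) = (2*Z)*(2*Z) = 4*Z**2)
-173719 + J(-402) = -173719 + 4*(-402)**2 = -173719 + 4*161604 = -173719 + 646416 = 472697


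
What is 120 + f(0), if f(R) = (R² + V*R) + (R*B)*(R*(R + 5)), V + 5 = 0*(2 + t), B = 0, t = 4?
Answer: 120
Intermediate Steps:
V = -5 (V = -5 + 0*(2 + 4) = -5 + 0*6 = -5 + 0 = -5)
f(R) = R² - 5*R (f(R) = (R² - 5*R) + (R*0)*(R*(R + 5)) = (R² - 5*R) + 0*(R*(5 + R)) = (R² - 5*R) + 0 = R² - 5*R)
120 + f(0) = 120 + 0*(-5 + 0) = 120 + 0*(-5) = 120 + 0 = 120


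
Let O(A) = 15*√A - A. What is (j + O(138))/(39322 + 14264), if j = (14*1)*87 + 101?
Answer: 1181/53586 + 5*√138/17862 ≈ 0.025328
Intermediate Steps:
O(A) = -A + 15*√A
j = 1319 (j = 14*87 + 101 = 1218 + 101 = 1319)
(j + O(138))/(39322 + 14264) = (1319 + (-1*138 + 15*√138))/(39322 + 14264) = (1319 + (-138 + 15*√138))/53586 = (1181 + 15*√138)*(1/53586) = 1181/53586 + 5*√138/17862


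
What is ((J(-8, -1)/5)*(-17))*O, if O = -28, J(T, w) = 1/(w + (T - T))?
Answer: -476/5 ≈ -95.200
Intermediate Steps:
J(T, w) = 1/w (J(T, w) = 1/(w + 0) = 1/w)
((J(-8, -1)/5)*(-17))*O = ((1/(-1*5))*(-17))*(-28) = (-1*1/5*(-17))*(-28) = -1/5*(-17)*(-28) = (17/5)*(-28) = -476/5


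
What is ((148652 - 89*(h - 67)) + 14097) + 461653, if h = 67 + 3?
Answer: 624135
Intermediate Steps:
h = 70
((148652 - 89*(h - 67)) + 14097) + 461653 = ((148652 - 89*(70 - 67)) + 14097) + 461653 = ((148652 - 89*3) + 14097) + 461653 = ((148652 - 267) + 14097) + 461653 = (148385 + 14097) + 461653 = 162482 + 461653 = 624135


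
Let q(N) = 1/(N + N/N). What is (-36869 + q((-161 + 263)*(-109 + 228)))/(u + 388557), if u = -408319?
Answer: 223776395/119945459 ≈ 1.8657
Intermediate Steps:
q(N) = 1/(1 + N) (q(N) = 1/(N + 1) = 1/(1 + N))
(-36869 + q((-161 + 263)*(-109 + 228)))/(u + 388557) = (-36869 + 1/(1 + (-161 + 263)*(-109 + 228)))/(-408319 + 388557) = (-36869 + 1/(1 + 102*119))/(-19762) = (-36869 + 1/(1 + 12138))*(-1/19762) = (-36869 + 1/12139)*(-1/19762) = -447552790/12139*(-1/19762) = 223776395/119945459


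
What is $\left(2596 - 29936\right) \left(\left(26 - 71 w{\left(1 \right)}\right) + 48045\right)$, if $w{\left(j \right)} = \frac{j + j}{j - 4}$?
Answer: $- \frac{3946665700}{3} \approx -1.3156 \cdot 10^{9}$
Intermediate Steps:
$w{\left(j \right)} = \frac{2 j}{-4 + j}$
$\left(2596 - 29936\right) \left(\left(26 - 71 w{\left(1 \right)}\right) + 48045\right) = \left(2596 - 29936\right) \left(\left(26 - 71 \cdot 2 \cdot 1 \frac{1}{-4 + 1}\right) + 48045\right) = - 27340 \left(\left(26 - 71 \cdot 2 \cdot 1 \frac{1}{-3}\right) + 48045\right) = - 27340 \left(\left(26 - 71 \cdot 2 \cdot 1 \left(- \frac{1}{3}\right)\right) + 48045\right) = - 27340 \left(\left(26 - - \frac{142}{3}\right) + 48045\right) = - 27340 \left(\left(26 + \frac{142}{3}\right) + 48045\right) = - 27340 \left(\frac{220}{3} + 48045\right) = \left(-27340\right) \frac{144355}{3} = - \frac{3946665700}{3}$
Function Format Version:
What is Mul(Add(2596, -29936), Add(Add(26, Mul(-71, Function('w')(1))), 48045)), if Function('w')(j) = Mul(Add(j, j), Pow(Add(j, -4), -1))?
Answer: Rational(-3946665700, 3) ≈ -1.3156e+9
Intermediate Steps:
Function('w')(j) = Mul(2, j, Pow(Add(-4, j), -1)) (Function('w')(j) = Mul(Mul(2, j), Pow(Add(-4, j), -1)) = Mul(2, j, Pow(Add(-4, j), -1)))
Mul(Add(2596, -29936), Add(Add(26, Mul(-71, Function('w')(1))), 48045)) = Mul(Add(2596, -29936), Add(Add(26, Mul(-71, Mul(2, 1, Pow(Add(-4, 1), -1)))), 48045)) = Mul(-27340, Add(Add(26, Mul(-71, Mul(2, 1, Pow(-3, -1)))), 48045)) = Mul(-27340, Add(Add(26, Mul(-71, Mul(2, 1, Rational(-1, 3)))), 48045)) = Mul(-27340, Add(Add(26, Mul(-71, Rational(-2, 3))), 48045)) = Mul(-27340, Add(Add(26, Rational(142, 3)), 48045)) = Mul(-27340, Add(Rational(220, 3), 48045)) = Mul(-27340, Rational(144355, 3)) = Rational(-3946665700, 3)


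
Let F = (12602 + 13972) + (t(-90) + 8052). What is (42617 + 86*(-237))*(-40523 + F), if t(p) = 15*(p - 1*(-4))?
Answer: -159802945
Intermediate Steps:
t(p) = 60 + 15*p (t(p) = 15*(p + 4) = 15*(4 + p) = 60 + 15*p)
F = 33336 (F = (12602 + 13972) + ((60 + 15*(-90)) + 8052) = 26574 + ((60 - 1350) + 8052) = 26574 + (-1290 + 8052) = 26574 + 6762 = 33336)
(42617 + 86*(-237))*(-40523 + F) = (42617 + 86*(-237))*(-40523 + 33336) = (42617 - 20382)*(-7187) = 22235*(-7187) = -159802945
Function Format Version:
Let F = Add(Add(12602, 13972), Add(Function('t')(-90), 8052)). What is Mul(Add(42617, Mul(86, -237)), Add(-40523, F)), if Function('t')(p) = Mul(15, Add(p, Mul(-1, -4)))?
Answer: -159802945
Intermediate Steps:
Function('t')(p) = Add(60, Mul(15, p)) (Function('t')(p) = Mul(15, Add(p, 4)) = Mul(15, Add(4, p)) = Add(60, Mul(15, p)))
F = 33336 (F = Add(Add(12602, 13972), Add(Add(60, Mul(15, -90)), 8052)) = Add(26574, Add(Add(60, -1350), 8052)) = Add(26574, Add(-1290, 8052)) = Add(26574, 6762) = 33336)
Mul(Add(42617, Mul(86, -237)), Add(-40523, F)) = Mul(Add(42617, Mul(86, -237)), Add(-40523, 33336)) = Mul(Add(42617, -20382), -7187) = Mul(22235, -7187) = -159802945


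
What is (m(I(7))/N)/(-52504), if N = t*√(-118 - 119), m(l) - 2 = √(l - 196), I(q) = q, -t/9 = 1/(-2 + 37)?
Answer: 35*√553/12443448 - 35*I*√237/55995516 ≈ 6.6144e-5 - 9.6225e-6*I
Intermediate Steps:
t = -9/35 (t = -9/(-2 + 37) = -9/35 ≈ -0.25714)
m(l) = 2 + √(-196 + l) (m(l) = 2 + √(l - 196) = 2 + √(-196 + l))
N = -9*I*√237/35 (N = -9*√(-118 - 119)/35 = -9*I*√237/35 ≈ -3.9587*I)
(m(I(7))/N)/(-52504) = ((2 + √(-196 + 7))/((-9*I*√237/35)))/(-52504) = ((2 + √(-189))*(35*I*√237/2133))*(-1/52504) = ((2 + 3*I*√21)*(35*I*√237/2133))*(-1/52504) = (35*I*√237*(2 + 3*I*√21)/2133)*(-1/52504) = -35*I*√237*(2 + 3*I*√21)/111991032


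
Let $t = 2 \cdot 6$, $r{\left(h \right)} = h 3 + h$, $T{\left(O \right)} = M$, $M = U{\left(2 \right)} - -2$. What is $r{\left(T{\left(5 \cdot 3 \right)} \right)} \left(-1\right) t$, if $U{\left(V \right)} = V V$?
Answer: $-288$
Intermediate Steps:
$U{\left(V \right)} = V^{2}$
$M = 6$ ($M = 2^{2} - -2 = 4 + 2 = 6$)
$T{\left(O \right)} = 6$
$r{\left(h \right)} = 4 h$ ($r{\left(h \right)} = 3 h + h = 4 h$)
$t = 12$
$r{\left(T{\left(5 \cdot 3 \right)} \right)} \left(-1\right) t = 4 \cdot 6 \left(-1\right) 12 = 24 \left(-1\right) 12 = \left(-24\right) 12 = -288$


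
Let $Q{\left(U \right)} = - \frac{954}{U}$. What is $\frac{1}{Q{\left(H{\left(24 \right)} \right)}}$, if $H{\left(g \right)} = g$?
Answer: $- \frac{4}{159} \approx -0.025157$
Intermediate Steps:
$\frac{1}{Q{\left(H{\left(24 \right)} \right)}} = \frac{1}{\left(-954\right) \frac{1}{24}} = \frac{1}{- \frac{159}{4}} = - \frac{4}{159}$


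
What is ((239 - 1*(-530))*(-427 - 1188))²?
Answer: 1542402544225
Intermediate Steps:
((239 - 1*(-530))*(-427 - 1188))² = ((239 + 530)*(-1615))² = (769*(-1615))² = (-1241935)² = 1542402544225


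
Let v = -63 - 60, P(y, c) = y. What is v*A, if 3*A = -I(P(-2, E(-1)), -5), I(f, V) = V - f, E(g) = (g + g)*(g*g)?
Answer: -123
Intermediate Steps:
E(g) = 2*g**3 (E(g) = (2*g)*g**2 = 2*g**3)
v = -123
A = 1 (A = (-(-5 - 1*(-2)))/3 = (-(-5 + 2))/3 = (-1*(-3))/3 = (1/3)*3 = 1)
v*A = -123*1 = -123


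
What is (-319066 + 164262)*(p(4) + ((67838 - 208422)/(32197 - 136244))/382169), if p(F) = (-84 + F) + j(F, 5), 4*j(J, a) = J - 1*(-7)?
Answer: 475516580954035751/39763537943 ≈ 1.1959e+7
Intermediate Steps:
j(J, a) = 7/4 + J/4 (j(J, a) = (J - 1*(-7))/4 = (J + 7)/4 = (7 + J)/4 = 7/4 + J/4)
p(F) = -329/4 + 5*F/4 (p(F) = (-84 + F) + (7/4 + F/4) = -329/4 + 5*F/4)
(-319066 + 164262)*(p(4) + ((67838 - 208422)/(32197 - 136244))/382169) = (-319066 + 164262)*((-329/4 + (5/4)*4) + ((67838 - 208422)/(32197 - 136244))/382169) = -154804*((-329/4 + 5) - 140584/(-104047)*(1/382169)) = -154804*(-309/4 - 140584*(-1/104047)*(1/382169)) = -154804*(-309/4 + (140584/104047)*(1/382169)) = -154804*(-309/4 + 140584/39763537943) = -154804*(-12286932662051/159054151772) = 475516580954035751/39763537943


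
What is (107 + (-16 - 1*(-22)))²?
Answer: 12769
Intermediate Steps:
(107 + (-16 - 1*(-22)))² = (107 + (-16 + 22))² = (107 + 6)² = 113² = 12769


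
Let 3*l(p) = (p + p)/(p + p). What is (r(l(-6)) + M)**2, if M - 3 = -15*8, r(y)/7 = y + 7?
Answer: 38809/9 ≈ 4312.1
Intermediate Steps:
l(p) = 1/3 (l(p) = ((p + p)/(p + p))/3 = ((2*p)/((2*p)))/3 = ((2*p)*(1/(2*p)))/3 = (1/3)*1 = 1/3)
r(y) = 49 + 7*y (r(y) = 7*(y + 7) = 7*(7 + y) = 49 + 7*y)
M = -117 (M = 3 - 15*8 = 3 - 120 = -117)
(r(l(-6)) + M)**2 = ((49 + 7*(1/3)) - 117)**2 = ((49 + 7/3) - 117)**2 = (154/3 - 117)**2 = (-197/3)**2 = 38809/9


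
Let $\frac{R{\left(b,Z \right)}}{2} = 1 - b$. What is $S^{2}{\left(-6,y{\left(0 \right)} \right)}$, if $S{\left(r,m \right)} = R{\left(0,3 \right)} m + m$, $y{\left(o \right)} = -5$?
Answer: $225$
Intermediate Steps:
$R{\left(b,Z \right)} = 2 - 2 b$ ($R{\left(b,Z \right)} = 2 \left(1 - b\right) = 2 - 2 b$)
$S{\left(r,m \right)} = 3 m$ ($S{\left(r,m \right)} = \left(2 - 0\right) m + m = \left(2 + 0\right) m + m = 2 m + m = 3 m$)
$S^{2}{\left(-6,y{\left(0 \right)} \right)} = \left(3 \left(-5\right)\right)^{2} = \left(-15\right)^{2} = 225$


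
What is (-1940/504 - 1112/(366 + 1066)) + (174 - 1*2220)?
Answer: -46249813/22554 ≈ -2050.6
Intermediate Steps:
(-1940/504 - 1112/(366 + 1066)) + (174 - 1*2220) = (-1940*1/504 - 1112/1432) + (174 - 2220) = (-485/126 - 1112*1/1432) - 2046 = (-485/126 - 139/179) - 2046 = -104329/22554 - 2046 = -46249813/22554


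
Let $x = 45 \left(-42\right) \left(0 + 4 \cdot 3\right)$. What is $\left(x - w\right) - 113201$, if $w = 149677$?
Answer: $-285558$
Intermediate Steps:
$x = -22680$ ($x = - 1890 \left(0 + 12\right) = \left(-1890\right) 12 = -22680$)
$\left(x - w\right) - 113201 = \left(-22680 - 149677\right) - 113201 = -172357 - 113201 = -285558$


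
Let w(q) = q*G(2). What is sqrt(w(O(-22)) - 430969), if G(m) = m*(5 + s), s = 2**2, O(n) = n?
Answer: 11*I*sqrt(3565) ≈ 656.78*I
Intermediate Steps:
s = 4
G(m) = 9*m (G(m) = m*(5 + 4) = m*9 = 9*m)
w(q) = 18*q (w(q) = q*(9*2) = q*18 = 18*q)
sqrt(w(O(-22)) - 430969) = sqrt(18*(-22) - 430969) = sqrt(-396 - 430969) = sqrt(-431365) = 11*I*sqrt(3565)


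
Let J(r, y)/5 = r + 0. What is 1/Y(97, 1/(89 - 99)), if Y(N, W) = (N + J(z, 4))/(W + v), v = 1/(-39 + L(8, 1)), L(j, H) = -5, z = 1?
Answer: -9/7480 ≈ -0.0012032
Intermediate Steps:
J(r, y) = 5*r (J(r, y) = 5*(r + 0) = 5*r)
v = -1/44 (v = 1/(-39 - 5) = 1/(-44) = -1/44 ≈ -0.022727)
Y(N, W) = (5 + N)/(-1/44 + W) (Y(N, W) = (N + 5*1)/(W - 1/44) = (N + 5)/(-1/44 + W) = (5 + N)/(-1/44 + W))
1/Y(97, 1/(89 - 99)) = 1/(44*(5 + 97)/(-1 + 44/(89 - 99))) = 1/(44*102/(-1 + 44/(-10))) = 1/(44*102/(-1 + 44*(-1/10))) = 1/(44*102/(-1 - 22/5)) = 1/(44*102/(-27/5)) = 1/(44*(-5/27)*102) = 1/(-7480/9) = -9/7480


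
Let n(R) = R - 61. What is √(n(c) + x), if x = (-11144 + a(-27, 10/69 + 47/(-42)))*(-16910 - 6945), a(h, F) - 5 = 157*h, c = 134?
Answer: √366842263 ≈ 19153.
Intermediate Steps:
n(R) = -61 + R
a(h, F) = 5 + 157*h
x = 366842190 (x = (-11144 + (5 + 157*(-27)))*(-16910 - 6945) = (-11144 + (5 - 4239))*(-23855) = (-11144 - 4234)*(-23855) = -15378*(-23855) = 366842190)
√(n(c) + x) = √((-61 + 134) + 366842190) = √(73 + 366842190) = √366842263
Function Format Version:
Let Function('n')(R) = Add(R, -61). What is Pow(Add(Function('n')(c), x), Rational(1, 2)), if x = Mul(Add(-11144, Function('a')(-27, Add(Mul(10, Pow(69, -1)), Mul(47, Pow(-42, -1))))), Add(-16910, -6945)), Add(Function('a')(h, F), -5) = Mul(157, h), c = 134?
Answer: Pow(366842263, Rational(1, 2)) ≈ 19153.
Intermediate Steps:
Function('n')(R) = Add(-61, R)
Function('a')(h, F) = Add(5, Mul(157, h))
x = 366842190 (x = Mul(Add(-11144, Add(5, Mul(157, -27))), Add(-16910, -6945)) = Mul(Add(-11144, Add(5, -4239)), -23855) = Mul(Add(-11144, -4234), -23855) = Mul(-15378, -23855) = 366842190)
Pow(Add(Function('n')(c), x), Rational(1, 2)) = Pow(Add(Add(-61, 134), 366842190), Rational(1, 2)) = Pow(Add(73, 366842190), Rational(1, 2)) = Pow(366842263, Rational(1, 2))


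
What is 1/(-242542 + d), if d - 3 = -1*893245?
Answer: -1/1135784 ≈ -8.8045e-7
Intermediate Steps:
d = -893242 (d = 3 - 1*893245 = 3 - 893245 = -893242)
1/(-242542 + d) = 1/(-242542 - 893242) = 1/(-1135784) = -1/1135784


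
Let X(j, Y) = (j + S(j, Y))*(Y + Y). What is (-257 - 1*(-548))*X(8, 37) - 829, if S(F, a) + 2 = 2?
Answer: 171443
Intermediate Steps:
S(F, a) = 0 (S(F, a) = -2 + 2 = 0)
X(j, Y) = 2*Y*j (X(j, Y) = (j + 0)*(Y + Y) = j*(2*Y) = 2*Y*j)
(-257 - 1*(-548))*X(8, 37) - 829 = (-257 - 1*(-548))*(2*37*8) - 829 = (-257 + 548)*592 - 829 = 291*592 - 829 = 172272 - 829 = 171443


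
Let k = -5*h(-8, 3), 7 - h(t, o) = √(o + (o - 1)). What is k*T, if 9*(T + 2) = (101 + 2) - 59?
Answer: -910/9 + 130*√5/9 ≈ -68.812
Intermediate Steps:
h(t, o) = 7 - √(-1 + 2*o) (h(t, o) = 7 - √(o + (o - 1)) = 7 - √(o + (-1 + o)) = 7 - √(-1 + 2*o))
T = 26/9 (T = -2 + ((101 + 2) - 59)/9 = -2 + (103 - 59)/9 = -2 + (⅑)*44 = -2 + 44/9 = 26/9 ≈ 2.8889)
k = -35 + 5*√5 (k = -5*(7 - √(-1 + 2*3)) = -5*(7 - √(-1 + 6)) = -5*(7 - √5) = -35 + 5*√5 ≈ -23.820)
k*T = (-35 + 5*√5)*(26/9) = -910/9 + 130*√5/9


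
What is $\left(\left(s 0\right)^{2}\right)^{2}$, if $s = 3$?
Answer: $0$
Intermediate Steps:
$\left(\left(s 0\right)^{2}\right)^{2} = \left(\left(3 \cdot 0\right)^{2}\right)^{2} = \left(0^{2}\right)^{2} = 0^{2} = 0$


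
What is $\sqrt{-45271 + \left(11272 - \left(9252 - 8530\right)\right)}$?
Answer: $i \sqrt{34721} \approx 186.34 i$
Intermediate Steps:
$\sqrt{-45271 + \left(11272 - \left(9252 - 8530\right)\right)} = \sqrt{-45271 + \left(11272 - 722\right)} = \sqrt{-45271 + 10550} = \sqrt{-34721} = i \sqrt{34721}$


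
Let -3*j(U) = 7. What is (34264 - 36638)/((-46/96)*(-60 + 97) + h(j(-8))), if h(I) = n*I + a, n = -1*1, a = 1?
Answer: 113952/691 ≈ 164.91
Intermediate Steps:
n = -1
j(U) = -7/3 (j(U) = -1/3*7 = -7/3)
h(I) = 1 - I (h(I) = -I + 1 = 1 - I)
(34264 - 36638)/((-46/96)*(-60 + 97) + h(j(-8))) = (34264 - 36638)/((-46/96)*(-60 + 97) + (1 - 1*(-7/3))) = -2374/(-46*1/96*37 + (1 + 7/3)) = -2374/(-23/48*37 + 10/3) = -2374/(-851/48 + 10/3) = -2374/(-691/48) = -2374*(-48/691) = 113952/691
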